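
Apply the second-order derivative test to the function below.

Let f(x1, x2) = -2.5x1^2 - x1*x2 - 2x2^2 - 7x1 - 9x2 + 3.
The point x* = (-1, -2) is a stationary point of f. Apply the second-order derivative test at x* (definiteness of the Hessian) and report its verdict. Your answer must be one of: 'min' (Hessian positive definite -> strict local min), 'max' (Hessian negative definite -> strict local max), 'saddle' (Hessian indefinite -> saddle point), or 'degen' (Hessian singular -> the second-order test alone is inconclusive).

Compute the Hessian H = grad^2 f:
  H = [[-5, -1], [-1, -4]]
Verify stationarity: grad f(x*) = H x* + g = (0, 0).
Eigenvalues of H: -5.618, -3.382.
Both eigenvalues < 0, so H is negative definite -> x* is a strict local max.

max


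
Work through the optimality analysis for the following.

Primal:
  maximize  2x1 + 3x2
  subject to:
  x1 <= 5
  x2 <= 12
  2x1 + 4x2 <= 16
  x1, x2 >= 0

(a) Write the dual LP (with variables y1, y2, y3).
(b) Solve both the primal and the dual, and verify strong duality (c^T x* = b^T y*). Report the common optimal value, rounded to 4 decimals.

The standard primal-dual pair for 'max c^T x s.t. A x <= b, x >= 0' is:
  Dual:  min b^T y  s.t.  A^T y >= c,  y >= 0.

So the dual LP is:
  minimize  5y1 + 12y2 + 16y3
  subject to:
    y1 + 2y3 >= 2
    y2 + 4y3 >= 3
    y1, y2, y3 >= 0

Solving the primal: x* = (5, 1.5).
  primal value c^T x* = 14.5.
Solving the dual: y* = (0.5, 0, 0.75).
  dual value b^T y* = 14.5.
Strong duality: c^T x* = b^T y*. Confirmed.

14.5


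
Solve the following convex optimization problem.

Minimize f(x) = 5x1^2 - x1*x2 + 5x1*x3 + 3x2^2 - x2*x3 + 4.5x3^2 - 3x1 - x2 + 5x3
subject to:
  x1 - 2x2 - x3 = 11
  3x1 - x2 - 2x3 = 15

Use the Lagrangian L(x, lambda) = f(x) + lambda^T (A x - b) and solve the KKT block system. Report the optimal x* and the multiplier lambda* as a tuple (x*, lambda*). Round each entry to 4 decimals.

Form the Lagrangian:
  L(x, lambda) = (1/2) x^T Q x + c^T x + lambda^T (A x - b)
Stationarity (grad_x L = 0): Q x + c + A^T lambda = 0.
Primal feasibility: A x = b.

This gives the KKT block system:
  [ Q   A^T ] [ x     ]   [-c ]
  [ A    0  ] [ lambda ] = [ b ]

Solving the linear system:
  x*      = (2.0739, -3.0246, -2.8768)
  lambda* = (-9.731, 1.117)
  f(x*)   = 36.3522

x* = (2.0739, -3.0246, -2.8768), lambda* = (-9.731, 1.117)


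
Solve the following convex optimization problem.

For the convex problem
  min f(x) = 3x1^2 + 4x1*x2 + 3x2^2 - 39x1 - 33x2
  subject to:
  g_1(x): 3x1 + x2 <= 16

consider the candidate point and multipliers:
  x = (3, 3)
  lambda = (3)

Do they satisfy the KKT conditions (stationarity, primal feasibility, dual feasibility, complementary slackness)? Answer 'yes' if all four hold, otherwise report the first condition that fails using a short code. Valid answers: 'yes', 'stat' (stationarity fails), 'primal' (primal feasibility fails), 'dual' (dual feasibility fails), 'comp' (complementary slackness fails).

Gradient of f: grad f(x) = Q x + c = (-9, -3)
Constraint values g_i(x) = a_i^T x - b_i:
  g_1((3, 3)) = -4
Stationarity residual: grad f(x) + sum_i lambda_i a_i = (0, 0)
  -> stationarity OK
Primal feasibility (all g_i <= 0): OK
Dual feasibility (all lambda_i >= 0): OK
Complementary slackness (lambda_i * g_i(x) = 0 for all i): FAILS

Verdict: the first failing condition is complementary_slackness -> comp.

comp


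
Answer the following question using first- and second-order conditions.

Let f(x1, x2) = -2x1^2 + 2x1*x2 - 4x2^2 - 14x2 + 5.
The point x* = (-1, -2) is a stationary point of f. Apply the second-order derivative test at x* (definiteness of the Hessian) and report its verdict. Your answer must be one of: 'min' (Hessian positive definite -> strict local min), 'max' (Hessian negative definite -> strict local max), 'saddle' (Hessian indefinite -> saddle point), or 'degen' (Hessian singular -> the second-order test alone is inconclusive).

Compute the Hessian H = grad^2 f:
  H = [[-4, 2], [2, -8]]
Verify stationarity: grad f(x*) = H x* + g = (0, 0).
Eigenvalues of H: -8.8284, -3.1716.
Both eigenvalues < 0, so H is negative definite -> x* is a strict local max.

max


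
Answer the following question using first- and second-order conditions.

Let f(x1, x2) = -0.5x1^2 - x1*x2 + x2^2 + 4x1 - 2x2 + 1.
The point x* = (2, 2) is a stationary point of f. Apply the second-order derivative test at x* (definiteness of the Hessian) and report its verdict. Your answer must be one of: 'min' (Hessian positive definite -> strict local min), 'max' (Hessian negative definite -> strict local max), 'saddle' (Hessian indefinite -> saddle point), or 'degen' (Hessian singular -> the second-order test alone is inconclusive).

Compute the Hessian H = grad^2 f:
  H = [[-1, -1], [-1, 2]]
Verify stationarity: grad f(x*) = H x* + g = (0, 0).
Eigenvalues of H: -1.3028, 2.3028.
Eigenvalues have mixed signs, so H is indefinite -> x* is a saddle point.

saddle


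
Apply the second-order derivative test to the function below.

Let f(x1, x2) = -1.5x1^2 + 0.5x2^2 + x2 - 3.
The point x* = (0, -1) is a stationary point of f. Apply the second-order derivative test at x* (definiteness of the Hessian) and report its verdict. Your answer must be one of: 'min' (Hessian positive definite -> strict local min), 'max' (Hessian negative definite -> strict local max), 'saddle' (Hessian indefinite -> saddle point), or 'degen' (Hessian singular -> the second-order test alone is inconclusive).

Compute the Hessian H = grad^2 f:
  H = [[-3, 0], [0, 1]]
Verify stationarity: grad f(x*) = H x* + g = (0, 0).
Eigenvalues of H: -3, 1.
Eigenvalues have mixed signs, so H is indefinite -> x* is a saddle point.

saddle


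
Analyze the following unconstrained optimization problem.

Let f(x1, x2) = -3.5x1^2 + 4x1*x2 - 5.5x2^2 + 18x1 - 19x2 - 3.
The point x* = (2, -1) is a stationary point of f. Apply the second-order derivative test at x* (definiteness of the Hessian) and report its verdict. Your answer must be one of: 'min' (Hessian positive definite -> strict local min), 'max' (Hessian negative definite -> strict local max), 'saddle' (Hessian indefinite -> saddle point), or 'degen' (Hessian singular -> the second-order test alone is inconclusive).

Compute the Hessian H = grad^2 f:
  H = [[-7, 4], [4, -11]]
Verify stationarity: grad f(x*) = H x* + g = (0, 0).
Eigenvalues of H: -13.4721, -4.5279.
Both eigenvalues < 0, so H is negative definite -> x* is a strict local max.

max


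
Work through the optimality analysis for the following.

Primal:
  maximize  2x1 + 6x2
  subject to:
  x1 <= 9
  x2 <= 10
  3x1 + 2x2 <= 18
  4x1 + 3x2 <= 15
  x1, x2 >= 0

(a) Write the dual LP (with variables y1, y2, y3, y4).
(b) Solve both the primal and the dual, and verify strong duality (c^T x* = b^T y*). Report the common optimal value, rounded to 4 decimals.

The standard primal-dual pair for 'max c^T x s.t. A x <= b, x >= 0' is:
  Dual:  min b^T y  s.t.  A^T y >= c,  y >= 0.

So the dual LP is:
  minimize  9y1 + 10y2 + 18y3 + 15y4
  subject to:
    y1 + 3y3 + 4y4 >= 2
    y2 + 2y3 + 3y4 >= 6
    y1, y2, y3, y4 >= 0

Solving the primal: x* = (0, 5).
  primal value c^T x* = 30.
Solving the dual: y* = (0, 0, 0, 2).
  dual value b^T y* = 30.
Strong duality: c^T x* = b^T y*. Confirmed.

30


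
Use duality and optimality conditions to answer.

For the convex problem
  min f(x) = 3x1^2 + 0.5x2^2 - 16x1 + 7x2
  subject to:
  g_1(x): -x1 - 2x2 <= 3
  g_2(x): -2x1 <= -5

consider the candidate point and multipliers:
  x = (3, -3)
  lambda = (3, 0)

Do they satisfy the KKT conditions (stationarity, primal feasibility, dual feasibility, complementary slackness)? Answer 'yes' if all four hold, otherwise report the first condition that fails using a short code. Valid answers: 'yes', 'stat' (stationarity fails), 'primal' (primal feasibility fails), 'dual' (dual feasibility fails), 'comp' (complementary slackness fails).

Gradient of f: grad f(x) = Q x + c = (2, 4)
Constraint values g_i(x) = a_i^T x - b_i:
  g_1((3, -3)) = 0
  g_2((3, -3)) = -1
Stationarity residual: grad f(x) + sum_i lambda_i a_i = (-1, -2)
  -> stationarity FAILS
Primal feasibility (all g_i <= 0): OK
Dual feasibility (all lambda_i >= 0): OK
Complementary slackness (lambda_i * g_i(x) = 0 for all i): OK

Verdict: the first failing condition is stationarity -> stat.

stat


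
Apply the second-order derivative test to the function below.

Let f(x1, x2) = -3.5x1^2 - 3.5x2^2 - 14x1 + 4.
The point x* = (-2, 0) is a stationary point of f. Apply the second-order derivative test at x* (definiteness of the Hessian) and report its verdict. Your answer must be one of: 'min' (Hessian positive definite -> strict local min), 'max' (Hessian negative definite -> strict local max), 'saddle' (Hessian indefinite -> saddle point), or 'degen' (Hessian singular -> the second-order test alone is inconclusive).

Compute the Hessian H = grad^2 f:
  H = [[-7, 0], [0, -7]]
Verify stationarity: grad f(x*) = H x* + g = (0, 0).
Eigenvalues of H: -7, -7.
Both eigenvalues < 0, so H is negative definite -> x* is a strict local max.

max


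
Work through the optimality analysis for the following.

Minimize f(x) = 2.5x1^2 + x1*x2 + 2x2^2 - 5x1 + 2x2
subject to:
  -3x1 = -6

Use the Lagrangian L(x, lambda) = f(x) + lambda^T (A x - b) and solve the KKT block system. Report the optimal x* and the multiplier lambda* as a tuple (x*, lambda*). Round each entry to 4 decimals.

Form the Lagrangian:
  L(x, lambda) = (1/2) x^T Q x + c^T x + lambda^T (A x - b)
Stationarity (grad_x L = 0): Q x + c + A^T lambda = 0.
Primal feasibility: A x = b.

This gives the KKT block system:
  [ Q   A^T ] [ x     ]   [-c ]
  [ A    0  ] [ lambda ] = [ b ]

Solving the linear system:
  x*      = (2, -1)
  lambda* = (1.3333)
  f(x*)   = -2

x* = (2, -1), lambda* = (1.3333)


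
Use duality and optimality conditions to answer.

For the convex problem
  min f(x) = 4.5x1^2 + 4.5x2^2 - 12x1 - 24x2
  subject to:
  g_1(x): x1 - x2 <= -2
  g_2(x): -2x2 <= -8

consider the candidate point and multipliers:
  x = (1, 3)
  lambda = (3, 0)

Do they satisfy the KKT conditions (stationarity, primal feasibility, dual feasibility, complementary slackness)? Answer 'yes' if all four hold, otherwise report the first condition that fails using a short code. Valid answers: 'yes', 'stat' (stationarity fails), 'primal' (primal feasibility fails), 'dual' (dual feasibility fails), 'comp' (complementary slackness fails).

Gradient of f: grad f(x) = Q x + c = (-3, 3)
Constraint values g_i(x) = a_i^T x - b_i:
  g_1((1, 3)) = 0
  g_2((1, 3)) = 2
Stationarity residual: grad f(x) + sum_i lambda_i a_i = (0, 0)
  -> stationarity OK
Primal feasibility (all g_i <= 0): FAILS
Dual feasibility (all lambda_i >= 0): OK
Complementary slackness (lambda_i * g_i(x) = 0 for all i): OK

Verdict: the first failing condition is primal_feasibility -> primal.

primal


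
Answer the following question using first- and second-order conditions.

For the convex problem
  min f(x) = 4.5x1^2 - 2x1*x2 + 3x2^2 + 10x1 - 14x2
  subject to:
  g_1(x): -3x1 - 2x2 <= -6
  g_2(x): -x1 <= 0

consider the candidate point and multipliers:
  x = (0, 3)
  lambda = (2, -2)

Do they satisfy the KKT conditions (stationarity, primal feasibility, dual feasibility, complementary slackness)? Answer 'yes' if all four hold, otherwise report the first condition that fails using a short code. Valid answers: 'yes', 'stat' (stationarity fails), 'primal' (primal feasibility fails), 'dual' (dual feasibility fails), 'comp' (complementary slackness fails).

Gradient of f: grad f(x) = Q x + c = (4, 4)
Constraint values g_i(x) = a_i^T x - b_i:
  g_1((0, 3)) = 0
  g_2((0, 3)) = 0
Stationarity residual: grad f(x) + sum_i lambda_i a_i = (0, 0)
  -> stationarity OK
Primal feasibility (all g_i <= 0): OK
Dual feasibility (all lambda_i >= 0): FAILS
Complementary slackness (lambda_i * g_i(x) = 0 for all i): OK

Verdict: the first failing condition is dual_feasibility -> dual.

dual


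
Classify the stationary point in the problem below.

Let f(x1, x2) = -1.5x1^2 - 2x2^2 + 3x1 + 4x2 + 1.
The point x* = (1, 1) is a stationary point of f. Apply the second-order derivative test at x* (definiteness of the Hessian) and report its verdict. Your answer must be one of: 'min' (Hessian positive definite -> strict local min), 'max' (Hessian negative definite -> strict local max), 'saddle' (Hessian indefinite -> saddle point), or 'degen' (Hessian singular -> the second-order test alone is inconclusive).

Compute the Hessian H = grad^2 f:
  H = [[-3, 0], [0, -4]]
Verify stationarity: grad f(x*) = H x* + g = (0, 0).
Eigenvalues of H: -4, -3.
Both eigenvalues < 0, so H is negative definite -> x* is a strict local max.

max


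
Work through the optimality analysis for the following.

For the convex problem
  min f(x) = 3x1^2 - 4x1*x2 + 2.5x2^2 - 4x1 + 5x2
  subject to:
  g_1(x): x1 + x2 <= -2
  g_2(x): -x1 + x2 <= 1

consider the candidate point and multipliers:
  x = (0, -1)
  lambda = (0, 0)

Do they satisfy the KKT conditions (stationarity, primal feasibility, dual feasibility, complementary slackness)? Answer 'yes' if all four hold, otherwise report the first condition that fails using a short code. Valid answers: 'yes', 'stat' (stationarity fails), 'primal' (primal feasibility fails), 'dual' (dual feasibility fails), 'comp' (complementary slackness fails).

Gradient of f: grad f(x) = Q x + c = (0, 0)
Constraint values g_i(x) = a_i^T x - b_i:
  g_1((0, -1)) = 1
  g_2((0, -1)) = -2
Stationarity residual: grad f(x) + sum_i lambda_i a_i = (0, 0)
  -> stationarity OK
Primal feasibility (all g_i <= 0): FAILS
Dual feasibility (all lambda_i >= 0): OK
Complementary slackness (lambda_i * g_i(x) = 0 for all i): OK

Verdict: the first failing condition is primal_feasibility -> primal.

primal


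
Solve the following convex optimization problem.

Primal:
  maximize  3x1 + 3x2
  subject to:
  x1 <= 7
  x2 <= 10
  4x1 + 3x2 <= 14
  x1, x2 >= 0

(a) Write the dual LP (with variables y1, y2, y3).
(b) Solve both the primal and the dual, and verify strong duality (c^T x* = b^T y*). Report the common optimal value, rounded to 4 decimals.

The standard primal-dual pair for 'max c^T x s.t. A x <= b, x >= 0' is:
  Dual:  min b^T y  s.t.  A^T y >= c,  y >= 0.

So the dual LP is:
  minimize  7y1 + 10y2 + 14y3
  subject to:
    y1 + 4y3 >= 3
    y2 + 3y3 >= 3
    y1, y2, y3 >= 0

Solving the primal: x* = (0, 4.6667).
  primal value c^T x* = 14.
Solving the dual: y* = (0, 0, 1).
  dual value b^T y* = 14.
Strong duality: c^T x* = b^T y*. Confirmed.

14


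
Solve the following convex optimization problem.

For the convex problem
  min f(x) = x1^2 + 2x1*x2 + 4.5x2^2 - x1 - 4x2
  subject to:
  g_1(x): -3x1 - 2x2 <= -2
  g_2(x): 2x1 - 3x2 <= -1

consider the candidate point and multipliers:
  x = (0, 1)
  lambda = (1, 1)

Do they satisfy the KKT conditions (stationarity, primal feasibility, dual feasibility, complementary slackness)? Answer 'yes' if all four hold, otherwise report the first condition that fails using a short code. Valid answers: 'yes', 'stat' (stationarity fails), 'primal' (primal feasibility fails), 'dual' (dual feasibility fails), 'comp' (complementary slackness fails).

Gradient of f: grad f(x) = Q x + c = (1, 5)
Constraint values g_i(x) = a_i^T x - b_i:
  g_1((0, 1)) = 0
  g_2((0, 1)) = -2
Stationarity residual: grad f(x) + sum_i lambda_i a_i = (0, 0)
  -> stationarity OK
Primal feasibility (all g_i <= 0): OK
Dual feasibility (all lambda_i >= 0): OK
Complementary slackness (lambda_i * g_i(x) = 0 for all i): FAILS

Verdict: the first failing condition is complementary_slackness -> comp.

comp


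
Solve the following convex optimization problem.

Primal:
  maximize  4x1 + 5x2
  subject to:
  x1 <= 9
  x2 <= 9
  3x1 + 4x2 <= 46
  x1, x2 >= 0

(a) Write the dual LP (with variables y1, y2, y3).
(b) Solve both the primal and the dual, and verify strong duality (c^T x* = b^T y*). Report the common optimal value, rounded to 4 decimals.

The standard primal-dual pair for 'max c^T x s.t. A x <= b, x >= 0' is:
  Dual:  min b^T y  s.t.  A^T y >= c,  y >= 0.

So the dual LP is:
  minimize  9y1 + 9y2 + 46y3
  subject to:
    y1 + 3y3 >= 4
    y2 + 4y3 >= 5
    y1, y2, y3 >= 0

Solving the primal: x* = (9, 4.75).
  primal value c^T x* = 59.75.
Solving the dual: y* = (0.25, 0, 1.25).
  dual value b^T y* = 59.75.
Strong duality: c^T x* = b^T y*. Confirmed.

59.75


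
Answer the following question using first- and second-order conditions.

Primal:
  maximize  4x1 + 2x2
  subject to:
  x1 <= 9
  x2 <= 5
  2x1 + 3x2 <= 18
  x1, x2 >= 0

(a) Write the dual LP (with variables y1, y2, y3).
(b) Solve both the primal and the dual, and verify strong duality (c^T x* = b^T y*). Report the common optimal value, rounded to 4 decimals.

The standard primal-dual pair for 'max c^T x s.t. A x <= b, x >= 0' is:
  Dual:  min b^T y  s.t.  A^T y >= c,  y >= 0.

So the dual LP is:
  minimize  9y1 + 5y2 + 18y3
  subject to:
    y1 + 2y3 >= 4
    y2 + 3y3 >= 2
    y1, y2, y3 >= 0

Solving the primal: x* = (9, 0).
  primal value c^T x* = 36.
Solving the dual: y* = (2.6667, 0, 0.6667).
  dual value b^T y* = 36.
Strong duality: c^T x* = b^T y*. Confirmed.

36


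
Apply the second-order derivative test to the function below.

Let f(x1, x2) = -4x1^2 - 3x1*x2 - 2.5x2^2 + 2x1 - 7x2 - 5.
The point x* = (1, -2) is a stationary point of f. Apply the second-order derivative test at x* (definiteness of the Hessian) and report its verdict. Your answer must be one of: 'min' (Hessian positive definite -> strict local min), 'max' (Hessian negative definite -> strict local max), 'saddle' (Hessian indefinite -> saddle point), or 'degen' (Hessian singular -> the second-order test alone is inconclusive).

Compute the Hessian H = grad^2 f:
  H = [[-8, -3], [-3, -5]]
Verify stationarity: grad f(x*) = H x* + g = (0, 0).
Eigenvalues of H: -9.8541, -3.1459.
Both eigenvalues < 0, so H is negative definite -> x* is a strict local max.

max


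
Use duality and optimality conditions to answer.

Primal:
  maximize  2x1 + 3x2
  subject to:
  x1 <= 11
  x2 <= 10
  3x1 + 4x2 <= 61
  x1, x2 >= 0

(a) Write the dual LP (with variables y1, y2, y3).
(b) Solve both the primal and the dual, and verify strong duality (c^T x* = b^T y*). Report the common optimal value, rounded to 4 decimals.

The standard primal-dual pair for 'max c^T x s.t. A x <= b, x >= 0' is:
  Dual:  min b^T y  s.t.  A^T y >= c,  y >= 0.

So the dual LP is:
  minimize  11y1 + 10y2 + 61y3
  subject to:
    y1 + 3y3 >= 2
    y2 + 4y3 >= 3
    y1, y2, y3 >= 0

Solving the primal: x* = (7, 10).
  primal value c^T x* = 44.
Solving the dual: y* = (0, 0.3333, 0.6667).
  dual value b^T y* = 44.
Strong duality: c^T x* = b^T y*. Confirmed.

44


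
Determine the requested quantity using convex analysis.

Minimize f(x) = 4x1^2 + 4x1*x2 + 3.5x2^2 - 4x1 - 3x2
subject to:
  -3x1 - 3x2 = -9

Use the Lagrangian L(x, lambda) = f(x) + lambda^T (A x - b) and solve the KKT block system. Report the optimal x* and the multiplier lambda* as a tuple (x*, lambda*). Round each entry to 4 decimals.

Form the Lagrangian:
  L(x, lambda) = (1/2) x^T Q x + c^T x + lambda^T (A x - b)
Stationarity (grad_x L = 0): Q x + c + A^T lambda = 0.
Primal feasibility: A x = b.

This gives the KKT block system:
  [ Q   A^T ] [ x     ]   [-c ]
  [ A    0  ] [ lambda ] = [ b ]

Solving the linear system:
  x*      = (1.4286, 1.5714)
  lambda* = (4.5714)
  f(x*)   = 15.3571

x* = (1.4286, 1.5714), lambda* = (4.5714)


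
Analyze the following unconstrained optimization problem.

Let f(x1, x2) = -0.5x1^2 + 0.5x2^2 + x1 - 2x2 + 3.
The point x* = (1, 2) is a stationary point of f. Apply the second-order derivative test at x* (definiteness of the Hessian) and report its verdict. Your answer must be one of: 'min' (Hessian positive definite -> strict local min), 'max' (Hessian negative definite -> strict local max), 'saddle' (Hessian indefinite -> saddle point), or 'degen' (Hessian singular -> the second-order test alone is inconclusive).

Compute the Hessian H = grad^2 f:
  H = [[-1, 0], [0, 1]]
Verify stationarity: grad f(x*) = H x* + g = (0, 0).
Eigenvalues of H: -1, 1.
Eigenvalues have mixed signs, so H is indefinite -> x* is a saddle point.

saddle


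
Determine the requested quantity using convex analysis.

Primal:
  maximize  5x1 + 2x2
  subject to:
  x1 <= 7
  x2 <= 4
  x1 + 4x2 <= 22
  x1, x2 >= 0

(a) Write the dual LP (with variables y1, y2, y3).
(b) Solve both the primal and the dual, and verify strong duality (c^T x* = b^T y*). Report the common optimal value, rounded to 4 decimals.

The standard primal-dual pair for 'max c^T x s.t. A x <= b, x >= 0' is:
  Dual:  min b^T y  s.t.  A^T y >= c,  y >= 0.

So the dual LP is:
  minimize  7y1 + 4y2 + 22y3
  subject to:
    y1 + y3 >= 5
    y2 + 4y3 >= 2
    y1, y2, y3 >= 0

Solving the primal: x* = (7, 3.75).
  primal value c^T x* = 42.5.
Solving the dual: y* = (4.5, 0, 0.5).
  dual value b^T y* = 42.5.
Strong duality: c^T x* = b^T y*. Confirmed.

42.5


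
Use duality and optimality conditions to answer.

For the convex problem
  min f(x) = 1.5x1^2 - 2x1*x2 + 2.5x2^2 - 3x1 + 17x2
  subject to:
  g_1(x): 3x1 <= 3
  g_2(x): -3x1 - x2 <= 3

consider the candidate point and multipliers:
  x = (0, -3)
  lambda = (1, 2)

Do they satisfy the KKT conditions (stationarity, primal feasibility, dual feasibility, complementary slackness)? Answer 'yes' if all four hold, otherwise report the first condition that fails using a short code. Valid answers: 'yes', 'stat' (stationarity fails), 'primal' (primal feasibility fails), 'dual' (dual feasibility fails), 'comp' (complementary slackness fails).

Gradient of f: grad f(x) = Q x + c = (3, 2)
Constraint values g_i(x) = a_i^T x - b_i:
  g_1((0, -3)) = -3
  g_2((0, -3)) = 0
Stationarity residual: grad f(x) + sum_i lambda_i a_i = (0, 0)
  -> stationarity OK
Primal feasibility (all g_i <= 0): OK
Dual feasibility (all lambda_i >= 0): OK
Complementary slackness (lambda_i * g_i(x) = 0 for all i): FAILS

Verdict: the first failing condition is complementary_slackness -> comp.

comp


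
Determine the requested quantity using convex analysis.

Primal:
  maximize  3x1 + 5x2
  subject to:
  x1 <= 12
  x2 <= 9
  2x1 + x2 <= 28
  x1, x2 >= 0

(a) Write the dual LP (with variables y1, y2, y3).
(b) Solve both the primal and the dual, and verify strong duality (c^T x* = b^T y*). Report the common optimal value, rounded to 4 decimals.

The standard primal-dual pair for 'max c^T x s.t. A x <= b, x >= 0' is:
  Dual:  min b^T y  s.t.  A^T y >= c,  y >= 0.

So the dual LP is:
  minimize  12y1 + 9y2 + 28y3
  subject to:
    y1 + 2y3 >= 3
    y2 + y3 >= 5
    y1, y2, y3 >= 0

Solving the primal: x* = (9.5, 9).
  primal value c^T x* = 73.5.
Solving the dual: y* = (0, 3.5, 1.5).
  dual value b^T y* = 73.5.
Strong duality: c^T x* = b^T y*. Confirmed.

73.5


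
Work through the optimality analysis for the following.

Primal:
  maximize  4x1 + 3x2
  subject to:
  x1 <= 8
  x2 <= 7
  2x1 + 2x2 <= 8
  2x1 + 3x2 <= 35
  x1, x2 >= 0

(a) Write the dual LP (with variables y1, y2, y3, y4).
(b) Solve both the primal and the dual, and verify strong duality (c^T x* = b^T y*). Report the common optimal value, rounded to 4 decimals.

The standard primal-dual pair for 'max c^T x s.t. A x <= b, x >= 0' is:
  Dual:  min b^T y  s.t.  A^T y >= c,  y >= 0.

So the dual LP is:
  minimize  8y1 + 7y2 + 8y3 + 35y4
  subject to:
    y1 + 2y3 + 2y4 >= 4
    y2 + 2y3 + 3y4 >= 3
    y1, y2, y3, y4 >= 0

Solving the primal: x* = (4, 0).
  primal value c^T x* = 16.
Solving the dual: y* = (0, 0, 2, 0).
  dual value b^T y* = 16.
Strong duality: c^T x* = b^T y*. Confirmed.

16


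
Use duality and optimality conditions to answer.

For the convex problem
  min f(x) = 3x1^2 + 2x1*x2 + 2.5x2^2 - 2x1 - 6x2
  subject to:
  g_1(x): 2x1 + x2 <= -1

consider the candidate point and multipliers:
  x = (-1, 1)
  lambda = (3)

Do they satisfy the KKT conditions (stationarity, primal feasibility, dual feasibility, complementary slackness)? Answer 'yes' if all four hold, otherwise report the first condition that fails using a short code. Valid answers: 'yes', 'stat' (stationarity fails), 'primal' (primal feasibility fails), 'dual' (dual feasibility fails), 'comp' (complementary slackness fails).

Gradient of f: grad f(x) = Q x + c = (-6, -3)
Constraint values g_i(x) = a_i^T x - b_i:
  g_1((-1, 1)) = 0
Stationarity residual: grad f(x) + sum_i lambda_i a_i = (0, 0)
  -> stationarity OK
Primal feasibility (all g_i <= 0): OK
Dual feasibility (all lambda_i >= 0): OK
Complementary slackness (lambda_i * g_i(x) = 0 for all i): OK

Verdict: yes, KKT holds.

yes


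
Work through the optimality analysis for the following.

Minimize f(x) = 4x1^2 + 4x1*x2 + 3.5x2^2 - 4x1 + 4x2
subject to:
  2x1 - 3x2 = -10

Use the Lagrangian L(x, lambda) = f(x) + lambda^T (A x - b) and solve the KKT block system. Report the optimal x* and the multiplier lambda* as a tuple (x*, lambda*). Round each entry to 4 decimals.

Form the Lagrangian:
  L(x, lambda) = (1/2) x^T Q x + c^T x + lambda^T (A x - b)
Stationarity (grad_x L = 0): Q x + c + A^T lambda = 0.
Primal feasibility: A x = b.

This gives the KKT block system:
  [ Q   A^T ] [ x     ]   [-c ]
  [ A    0  ] [ lambda ] = [ b ]

Solving the linear system:
  x*      = (-1.6757, 2.2162)
  lambda* = (4.2703)
  f(x*)   = 29.1351

x* = (-1.6757, 2.2162), lambda* = (4.2703)


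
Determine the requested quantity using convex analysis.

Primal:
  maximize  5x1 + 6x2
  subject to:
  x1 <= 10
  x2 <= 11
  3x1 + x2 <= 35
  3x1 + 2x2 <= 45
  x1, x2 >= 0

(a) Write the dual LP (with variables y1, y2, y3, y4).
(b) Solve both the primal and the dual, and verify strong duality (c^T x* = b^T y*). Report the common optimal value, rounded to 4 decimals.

The standard primal-dual pair for 'max c^T x s.t. A x <= b, x >= 0' is:
  Dual:  min b^T y  s.t.  A^T y >= c,  y >= 0.

So the dual LP is:
  minimize  10y1 + 11y2 + 35y3 + 45y4
  subject to:
    y1 + 3y3 + 3y4 >= 5
    y2 + y3 + 2y4 >= 6
    y1, y2, y3, y4 >= 0

Solving the primal: x* = (7.6667, 11).
  primal value c^T x* = 104.3333.
Solving the dual: y* = (0, 2.6667, 0, 1.6667).
  dual value b^T y* = 104.3333.
Strong duality: c^T x* = b^T y*. Confirmed.

104.3333


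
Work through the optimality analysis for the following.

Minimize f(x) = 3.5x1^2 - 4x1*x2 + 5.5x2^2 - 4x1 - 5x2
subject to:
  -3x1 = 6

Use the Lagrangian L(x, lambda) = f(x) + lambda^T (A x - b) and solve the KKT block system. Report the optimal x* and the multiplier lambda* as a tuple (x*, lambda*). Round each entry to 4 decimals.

Form the Lagrangian:
  L(x, lambda) = (1/2) x^T Q x + c^T x + lambda^T (A x - b)
Stationarity (grad_x L = 0): Q x + c + A^T lambda = 0.
Primal feasibility: A x = b.

This gives the KKT block system:
  [ Q   A^T ] [ x     ]   [-c ]
  [ A    0  ] [ lambda ] = [ b ]

Solving the linear system:
  x*      = (-2, -0.2727)
  lambda* = (-5.6364)
  f(x*)   = 21.5909

x* = (-2, -0.2727), lambda* = (-5.6364)


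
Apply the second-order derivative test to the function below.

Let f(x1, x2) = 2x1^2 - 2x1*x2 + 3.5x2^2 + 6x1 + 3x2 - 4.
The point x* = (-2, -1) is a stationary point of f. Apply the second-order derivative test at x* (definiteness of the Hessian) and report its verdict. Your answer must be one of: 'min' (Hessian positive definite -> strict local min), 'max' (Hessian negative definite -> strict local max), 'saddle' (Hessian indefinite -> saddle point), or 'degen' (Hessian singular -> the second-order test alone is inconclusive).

Compute the Hessian H = grad^2 f:
  H = [[4, -2], [-2, 7]]
Verify stationarity: grad f(x*) = H x* + g = (0, 0).
Eigenvalues of H: 3, 8.
Both eigenvalues > 0, so H is positive definite -> x* is a strict local min.

min


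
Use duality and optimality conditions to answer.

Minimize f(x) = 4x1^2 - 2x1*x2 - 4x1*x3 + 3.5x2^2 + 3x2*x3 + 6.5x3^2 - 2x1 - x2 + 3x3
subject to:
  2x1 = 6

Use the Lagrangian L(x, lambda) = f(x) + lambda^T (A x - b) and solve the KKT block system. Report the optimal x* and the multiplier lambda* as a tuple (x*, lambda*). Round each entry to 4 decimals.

Form the Lagrangian:
  L(x, lambda) = (1/2) x^T Q x + c^T x + lambda^T (A x - b)
Stationarity (grad_x L = 0): Q x + c + A^T lambda = 0.
Primal feasibility: A x = b.

This gives the KKT block system:
  [ Q   A^T ] [ x     ]   [-c ]
  [ A    0  ] [ lambda ] = [ b ]

Solving the linear system:
  x*      = (3, 0.7805, 0.5122)
  lambda* = (-9.1951)
  f(x*)   = 24.9634

x* = (3, 0.7805, 0.5122), lambda* = (-9.1951)


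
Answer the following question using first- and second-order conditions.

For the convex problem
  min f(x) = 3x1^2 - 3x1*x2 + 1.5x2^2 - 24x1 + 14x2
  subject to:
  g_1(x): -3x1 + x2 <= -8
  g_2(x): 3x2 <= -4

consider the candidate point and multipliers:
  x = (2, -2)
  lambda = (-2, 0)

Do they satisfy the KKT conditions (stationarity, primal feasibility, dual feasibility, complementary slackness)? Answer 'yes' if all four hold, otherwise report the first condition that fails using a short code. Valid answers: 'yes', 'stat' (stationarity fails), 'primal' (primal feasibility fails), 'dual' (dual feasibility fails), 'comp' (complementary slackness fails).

Gradient of f: grad f(x) = Q x + c = (-6, 2)
Constraint values g_i(x) = a_i^T x - b_i:
  g_1((2, -2)) = 0
  g_2((2, -2)) = -2
Stationarity residual: grad f(x) + sum_i lambda_i a_i = (0, 0)
  -> stationarity OK
Primal feasibility (all g_i <= 0): OK
Dual feasibility (all lambda_i >= 0): FAILS
Complementary slackness (lambda_i * g_i(x) = 0 for all i): OK

Verdict: the first failing condition is dual_feasibility -> dual.

dual


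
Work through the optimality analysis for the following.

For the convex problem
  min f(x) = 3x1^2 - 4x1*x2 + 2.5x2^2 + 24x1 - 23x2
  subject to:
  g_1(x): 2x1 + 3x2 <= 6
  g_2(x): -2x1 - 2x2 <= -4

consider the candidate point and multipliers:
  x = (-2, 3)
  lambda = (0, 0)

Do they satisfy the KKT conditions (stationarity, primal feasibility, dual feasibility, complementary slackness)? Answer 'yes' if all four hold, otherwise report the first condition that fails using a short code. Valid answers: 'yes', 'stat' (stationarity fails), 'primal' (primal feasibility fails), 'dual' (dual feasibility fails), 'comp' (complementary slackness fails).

Gradient of f: grad f(x) = Q x + c = (0, 0)
Constraint values g_i(x) = a_i^T x - b_i:
  g_1((-2, 3)) = -1
  g_2((-2, 3)) = 2
Stationarity residual: grad f(x) + sum_i lambda_i a_i = (0, 0)
  -> stationarity OK
Primal feasibility (all g_i <= 0): FAILS
Dual feasibility (all lambda_i >= 0): OK
Complementary slackness (lambda_i * g_i(x) = 0 for all i): OK

Verdict: the first failing condition is primal_feasibility -> primal.

primal


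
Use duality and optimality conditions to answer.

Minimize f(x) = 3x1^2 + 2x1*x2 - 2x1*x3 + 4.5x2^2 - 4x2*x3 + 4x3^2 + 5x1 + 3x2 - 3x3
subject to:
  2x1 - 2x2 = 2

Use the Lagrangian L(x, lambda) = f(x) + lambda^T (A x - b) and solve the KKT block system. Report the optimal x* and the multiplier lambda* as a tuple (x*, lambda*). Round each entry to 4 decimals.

Form the Lagrangian:
  L(x, lambda) = (1/2) x^T Q x + c^T x + lambda^T (A x - b)
Stationarity (grad_x L = 0): Q x + c + A^T lambda = 0.
Primal feasibility: A x = b.

This gives the KKT block system:
  [ Q   A^T ] [ x     ]   [-c ]
  [ A    0  ] [ lambda ] = [ b ]

Solving the linear system:
  x*      = (0.1552, -0.8448, -0.0086)
  lambda* = (-2.1293)
  f(x*)   = 1.2629

x* = (0.1552, -0.8448, -0.0086), lambda* = (-2.1293)


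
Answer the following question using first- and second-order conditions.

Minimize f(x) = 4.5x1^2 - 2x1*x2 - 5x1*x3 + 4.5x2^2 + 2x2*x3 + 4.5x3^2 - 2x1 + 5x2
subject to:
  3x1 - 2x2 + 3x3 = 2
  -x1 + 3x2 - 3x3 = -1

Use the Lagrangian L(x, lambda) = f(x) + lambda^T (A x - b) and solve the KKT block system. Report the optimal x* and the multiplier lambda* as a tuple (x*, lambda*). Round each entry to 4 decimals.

Form the Lagrangian:
  L(x, lambda) = (1/2) x^T Q x + c^T x + lambda^T (A x - b)
Stationarity (grad_x L = 0): Q x + c + A^T lambda = 0.
Primal feasibility: A x = b.

This gives the KKT block system:
  [ Q   A^T ] [ x     ]   [-c ]
  [ A    0  ] [ lambda ] = [ b ]

Solving the linear system:
  x*      = (0.5324, -0.0648, 0.091)
  lambda* = (-1.5617, -2.2191)
  f(x*)   = -0.2423

x* = (0.5324, -0.0648, 0.091), lambda* = (-1.5617, -2.2191)


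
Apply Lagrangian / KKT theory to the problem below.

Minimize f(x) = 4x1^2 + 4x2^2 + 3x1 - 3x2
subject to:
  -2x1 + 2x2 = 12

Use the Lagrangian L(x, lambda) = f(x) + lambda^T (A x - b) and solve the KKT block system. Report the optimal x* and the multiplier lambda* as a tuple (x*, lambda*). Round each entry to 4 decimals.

Form the Lagrangian:
  L(x, lambda) = (1/2) x^T Q x + c^T x + lambda^T (A x - b)
Stationarity (grad_x L = 0): Q x + c + A^T lambda = 0.
Primal feasibility: A x = b.

This gives the KKT block system:
  [ Q   A^T ] [ x     ]   [-c ]
  [ A    0  ] [ lambda ] = [ b ]

Solving the linear system:
  x*      = (-3, 3)
  lambda* = (-10.5)
  f(x*)   = 54

x* = (-3, 3), lambda* = (-10.5)


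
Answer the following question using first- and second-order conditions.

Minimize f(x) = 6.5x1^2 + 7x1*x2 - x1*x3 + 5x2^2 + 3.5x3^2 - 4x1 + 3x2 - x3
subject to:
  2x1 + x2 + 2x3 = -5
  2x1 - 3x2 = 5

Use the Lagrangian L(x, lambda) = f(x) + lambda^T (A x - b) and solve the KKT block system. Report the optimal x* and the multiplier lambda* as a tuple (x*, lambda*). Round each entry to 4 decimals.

Form the Lagrangian:
  L(x, lambda) = (1/2) x^T Q x + c^T x + lambda^T (A x - b)
Stationarity (grad_x L = 0): Q x + c + A^T lambda = 0.
Primal feasibility: A x = b.

This gives the KKT block system:
  [ Q   A^T ] [ x     ]   [-c ]
  [ A    0  ] [ lambda ] = [ b ]

Solving the linear system:
  x*      = (0.1485, -1.5676, -1.8647)
  lambda* = (7.1008, -1.5119)
  f(x*)   = 19.8156

x* = (0.1485, -1.5676, -1.8647), lambda* = (7.1008, -1.5119)


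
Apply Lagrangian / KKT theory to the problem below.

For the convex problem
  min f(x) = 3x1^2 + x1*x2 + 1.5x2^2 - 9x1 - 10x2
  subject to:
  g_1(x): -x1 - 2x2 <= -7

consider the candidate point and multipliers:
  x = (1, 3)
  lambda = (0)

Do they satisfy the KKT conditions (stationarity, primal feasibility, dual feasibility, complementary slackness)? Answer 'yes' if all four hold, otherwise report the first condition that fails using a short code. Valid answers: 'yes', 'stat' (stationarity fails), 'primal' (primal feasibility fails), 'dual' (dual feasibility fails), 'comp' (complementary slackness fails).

Gradient of f: grad f(x) = Q x + c = (0, 0)
Constraint values g_i(x) = a_i^T x - b_i:
  g_1((1, 3)) = 0
Stationarity residual: grad f(x) + sum_i lambda_i a_i = (0, 0)
  -> stationarity OK
Primal feasibility (all g_i <= 0): OK
Dual feasibility (all lambda_i >= 0): OK
Complementary slackness (lambda_i * g_i(x) = 0 for all i): OK

Verdict: yes, KKT holds.

yes


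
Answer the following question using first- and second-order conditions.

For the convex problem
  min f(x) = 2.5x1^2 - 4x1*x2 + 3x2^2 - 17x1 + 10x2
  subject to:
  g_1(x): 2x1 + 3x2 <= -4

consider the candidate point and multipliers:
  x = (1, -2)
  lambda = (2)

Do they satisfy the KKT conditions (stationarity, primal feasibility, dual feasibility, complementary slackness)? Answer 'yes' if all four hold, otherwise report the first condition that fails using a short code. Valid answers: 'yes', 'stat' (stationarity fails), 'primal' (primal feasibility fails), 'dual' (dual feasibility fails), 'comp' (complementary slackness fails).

Gradient of f: grad f(x) = Q x + c = (-4, -6)
Constraint values g_i(x) = a_i^T x - b_i:
  g_1((1, -2)) = 0
Stationarity residual: grad f(x) + sum_i lambda_i a_i = (0, 0)
  -> stationarity OK
Primal feasibility (all g_i <= 0): OK
Dual feasibility (all lambda_i >= 0): OK
Complementary slackness (lambda_i * g_i(x) = 0 for all i): OK

Verdict: yes, KKT holds.

yes


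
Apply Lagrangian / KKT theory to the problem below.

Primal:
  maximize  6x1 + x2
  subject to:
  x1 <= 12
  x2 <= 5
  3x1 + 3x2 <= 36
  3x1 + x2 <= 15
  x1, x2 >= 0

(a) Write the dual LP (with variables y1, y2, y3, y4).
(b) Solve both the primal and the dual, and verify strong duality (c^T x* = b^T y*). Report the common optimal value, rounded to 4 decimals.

The standard primal-dual pair for 'max c^T x s.t. A x <= b, x >= 0' is:
  Dual:  min b^T y  s.t.  A^T y >= c,  y >= 0.

So the dual LP is:
  minimize  12y1 + 5y2 + 36y3 + 15y4
  subject to:
    y1 + 3y3 + 3y4 >= 6
    y2 + 3y3 + y4 >= 1
    y1, y2, y3, y4 >= 0

Solving the primal: x* = (5, 0).
  primal value c^T x* = 30.
Solving the dual: y* = (0, 0, 0, 2).
  dual value b^T y* = 30.
Strong duality: c^T x* = b^T y*. Confirmed.

30


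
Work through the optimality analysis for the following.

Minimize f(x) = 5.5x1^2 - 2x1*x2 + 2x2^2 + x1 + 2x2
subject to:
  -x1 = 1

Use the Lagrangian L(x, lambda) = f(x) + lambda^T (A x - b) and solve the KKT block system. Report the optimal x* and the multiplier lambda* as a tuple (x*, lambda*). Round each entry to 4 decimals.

Form the Lagrangian:
  L(x, lambda) = (1/2) x^T Q x + c^T x + lambda^T (A x - b)
Stationarity (grad_x L = 0): Q x + c + A^T lambda = 0.
Primal feasibility: A x = b.

This gives the KKT block system:
  [ Q   A^T ] [ x     ]   [-c ]
  [ A    0  ] [ lambda ] = [ b ]

Solving the linear system:
  x*      = (-1, -1)
  lambda* = (-8)
  f(x*)   = 2.5

x* = (-1, -1), lambda* = (-8)


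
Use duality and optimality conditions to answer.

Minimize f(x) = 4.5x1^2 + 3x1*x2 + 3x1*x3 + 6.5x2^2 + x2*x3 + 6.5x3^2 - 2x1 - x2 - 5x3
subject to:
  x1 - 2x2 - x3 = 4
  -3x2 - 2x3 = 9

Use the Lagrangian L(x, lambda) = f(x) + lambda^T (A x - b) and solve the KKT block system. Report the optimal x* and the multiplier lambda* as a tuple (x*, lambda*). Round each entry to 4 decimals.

Form the Lagrangian:
  L(x, lambda) = (1/2) x^T Q x + c^T x + lambda^T (A x - b)
Stationarity (grad_x L = 0): Q x + c + A^T lambda = 0.
Primal feasibility: A x = b.

This gives the KKT block system:
  [ Q   A^T ] [ x     ]   [-c ]
  [ A    0  ] [ lambda ] = [ b ]

Solving the linear system:
  x*      = (-1.5062, -2.0125, -1.4813)
  lambda* = (26.0375, -28.4125)
  f(x*)   = 81.9969

x* = (-1.5062, -2.0125, -1.4813), lambda* = (26.0375, -28.4125)


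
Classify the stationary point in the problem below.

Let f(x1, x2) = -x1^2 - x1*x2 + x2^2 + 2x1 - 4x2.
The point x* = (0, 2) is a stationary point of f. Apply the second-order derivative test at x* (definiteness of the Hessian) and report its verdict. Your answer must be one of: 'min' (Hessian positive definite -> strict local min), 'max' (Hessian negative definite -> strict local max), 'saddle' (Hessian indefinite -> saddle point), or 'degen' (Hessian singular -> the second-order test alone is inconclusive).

Compute the Hessian H = grad^2 f:
  H = [[-2, -1], [-1, 2]]
Verify stationarity: grad f(x*) = H x* + g = (0, 0).
Eigenvalues of H: -2.2361, 2.2361.
Eigenvalues have mixed signs, so H is indefinite -> x* is a saddle point.

saddle


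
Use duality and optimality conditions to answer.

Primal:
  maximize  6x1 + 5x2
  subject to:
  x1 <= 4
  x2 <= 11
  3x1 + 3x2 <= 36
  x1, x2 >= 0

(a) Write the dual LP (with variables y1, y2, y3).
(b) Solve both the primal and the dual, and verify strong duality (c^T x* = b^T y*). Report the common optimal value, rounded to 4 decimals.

The standard primal-dual pair for 'max c^T x s.t. A x <= b, x >= 0' is:
  Dual:  min b^T y  s.t.  A^T y >= c,  y >= 0.

So the dual LP is:
  minimize  4y1 + 11y2 + 36y3
  subject to:
    y1 + 3y3 >= 6
    y2 + 3y3 >= 5
    y1, y2, y3 >= 0

Solving the primal: x* = (4, 8).
  primal value c^T x* = 64.
Solving the dual: y* = (1, 0, 1.6667).
  dual value b^T y* = 64.
Strong duality: c^T x* = b^T y*. Confirmed.

64


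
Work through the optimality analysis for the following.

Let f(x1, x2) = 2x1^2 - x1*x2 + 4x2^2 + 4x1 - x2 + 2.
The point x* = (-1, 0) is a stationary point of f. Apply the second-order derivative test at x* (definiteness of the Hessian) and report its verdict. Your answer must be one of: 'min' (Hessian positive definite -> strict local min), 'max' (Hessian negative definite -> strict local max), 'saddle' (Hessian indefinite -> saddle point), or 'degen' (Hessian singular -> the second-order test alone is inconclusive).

Compute the Hessian H = grad^2 f:
  H = [[4, -1], [-1, 8]]
Verify stationarity: grad f(x*) = H x* + g = (0, 0).
Eigenvalues of H: 3.7639, 8.2361.
Both eigenvalues > 0, so H is positive definite -> x* is a strict local min.

min
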